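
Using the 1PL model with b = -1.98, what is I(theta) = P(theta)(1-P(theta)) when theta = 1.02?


P = 1/(1+exp(-(1.02--1.98))) = 0.9526
I = P*(1-P) = 0.9526 * 0.0474
I = 0.0452

0.0452


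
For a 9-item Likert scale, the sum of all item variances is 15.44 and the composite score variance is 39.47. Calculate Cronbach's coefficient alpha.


alpha = (k/(k-1)) * (1 - sum(si^2)/s_total^2)
= (9/8) * (1 - 15.44/39.47)
alpha = 0.6849

0.6849


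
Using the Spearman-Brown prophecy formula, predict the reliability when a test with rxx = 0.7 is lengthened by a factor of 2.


r_new = (n * rxx) / (1 + (n-1) * rxx)
r_new = (2 * 0.7) / (1 + 1 * 0.7)
r_new = 1.4 / 1.7
r_new = 0.8235

0.8235


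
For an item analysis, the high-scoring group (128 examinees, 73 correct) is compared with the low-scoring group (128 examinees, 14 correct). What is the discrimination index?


p_upper = 73/128 = 0.5703
p_lower = 14/128 = 0.1094
D = 0.5703 - 0.1094 = 0.4609

0.4609


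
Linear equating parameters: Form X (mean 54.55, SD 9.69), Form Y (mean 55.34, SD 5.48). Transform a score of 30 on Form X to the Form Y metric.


slope = SD_Y / SD_X = 5.48 / 9.69 ~ 0.5655
intercept = mean_Y - slope * mean_X = 55.34 - (5.48 / 9.69) * 54.55 ~ 24.4903
Y = slope * X + intercept. To avoid rounding drift from the rounded slope/intercept, evaluate the equivalent form Y = mean_Y + SD_Y * (X - mean_X) / SD_X at full precision:
Y = 55.34 + 5.48 * (30 - 54.55) / 9.69
Y = 55.34 - 5.48 * 24.55 / 9.69
Y = 55.34 - 134.534 / 9.69
Y = 55.34 - 13.8838
Y = 41.4562

41.4562


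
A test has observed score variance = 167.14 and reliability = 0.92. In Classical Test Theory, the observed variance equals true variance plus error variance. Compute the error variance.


var_true = rxx * var_obs = 0.92 * 167.14 = 153.7688
var_error = var_obs - var_true
var_error = 167.14 - 153.7688
var_error = 13.3712

13.3712


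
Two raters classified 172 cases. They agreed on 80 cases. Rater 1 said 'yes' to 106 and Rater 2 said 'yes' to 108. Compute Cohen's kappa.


P_o = 80/172 = 0.465116
P_e = (106*108 + 66*64) / 29584 = 0.529746
kappa = (P_o - P_e) / (1 - P_e)
kappa = (0.465116 - 0.529746) / (1 - 0.529746)
kappa = -0.1374

-0.1374


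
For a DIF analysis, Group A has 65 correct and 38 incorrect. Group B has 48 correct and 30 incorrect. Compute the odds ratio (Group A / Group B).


Odds_A = 65/38 = 1.7105
Odds_B = 48/30 = 1.6
OR = Odds_A / Odds_B = 1.7105 / 1.6
Exactly, OR = (65 * 30) / (38 * 48) = 1950 / 1824
OR = 1.0691

1.0691


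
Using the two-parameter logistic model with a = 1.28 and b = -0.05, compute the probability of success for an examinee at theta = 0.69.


a*(theta - b) = 1.28 * (0.69 - -0.05) = 0.9472
exp(-0.9472) = 0.3878
P = 1 / (1 + 0.3878)
P = 0.7206

0.7206


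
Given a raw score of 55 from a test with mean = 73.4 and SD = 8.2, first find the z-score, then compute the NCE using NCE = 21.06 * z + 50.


z = (X - mean) / SD = (55 - 73.4) / 8.2
z = -18.4 / 8.2
z = -2.2439
NCE = NCE = 21.06z + 50
Carry z at full precision (z = -18.4 / 8.2) into the conversion:
NCE = 21.06 * (-18.4 / 8.2) + 50 = -387.504 / 8.2 + 50
NCE = -47.2566 + 50
NCE = 2.7434

2.7434


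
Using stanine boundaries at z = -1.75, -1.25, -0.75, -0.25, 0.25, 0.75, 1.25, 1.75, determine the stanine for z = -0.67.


Stanine boundaries: [-1.75, -1.25, -0.75, -0.25, 0.25, 0.75, 1.25, 1.75]
z = -0.67
Check each boundary:
  z >= -1.75 -> could be stanine 2
  z >= -1.25 -> could be stanine 3
  z >= -0.75 -> could be stanine 4
  z < -0.25
  z < 0.25
  z < 0.75
  z < 1.25
  z < 1.75
Highest qualifying boundary gives stanine = 4

4


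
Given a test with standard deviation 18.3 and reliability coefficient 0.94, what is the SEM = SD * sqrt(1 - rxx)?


SEM = SD * sqrt(1 - rxx)
SEM = 18.3 * sqrt(1 - 0.94)
SEM = 18.3 * sqrt(0.06) = 18.3 * 0.244949
SEM = 4.4826

4.4826


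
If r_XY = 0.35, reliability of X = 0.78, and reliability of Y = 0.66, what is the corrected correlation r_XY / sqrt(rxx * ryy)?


r_corrected = rxy / sqrt(rxx * ryy)
= 0.35 / sqrt(0.78 * 0.66)
= 0.35 / sqrt(0.5148)
= 0.35 / 0.717496
r_corrected = 0.4878

0.4878


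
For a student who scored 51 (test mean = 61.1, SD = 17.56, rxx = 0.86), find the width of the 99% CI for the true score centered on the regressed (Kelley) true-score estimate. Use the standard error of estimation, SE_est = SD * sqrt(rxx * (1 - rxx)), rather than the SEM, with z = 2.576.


True score estimate = 0.86*51 + 0.14*61.1 = 52.414
SE_est = SD * sqrt(rxx * (1 - rxx)) = 17.56 * sqrt(0.86 * 0.14) = 17.56 * sqrt(0.1204) = 6.093092
CI = T_est +/- z * SE_est, so width = 2 * z * SE_est = 2 * 2.576 * 6.093092
Width = 31.3916

31.3916


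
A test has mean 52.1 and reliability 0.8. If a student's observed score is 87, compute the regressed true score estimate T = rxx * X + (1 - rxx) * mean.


T_est = rxx * X + (1 - rxx) * mean
T_est = 0.8 * 87 + 0.2 * 52.1
T_est = 69.6 + 10.42
T_est = 80.02

80.02


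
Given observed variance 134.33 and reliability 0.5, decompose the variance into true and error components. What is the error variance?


var_true = rxx * var_obs = 0.5 * 134.33 = 67.165
var_error = var_obs - var_true
var_error = 134.33 - 67.165
var_error = 67.165

67.165


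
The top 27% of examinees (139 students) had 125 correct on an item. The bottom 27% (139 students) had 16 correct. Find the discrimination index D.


p_upper = 125/139 = 0.8993
p_lower = 16/139 = 0.1151
D = 0.8993 - 0.1151 = 0.7842

0.7842


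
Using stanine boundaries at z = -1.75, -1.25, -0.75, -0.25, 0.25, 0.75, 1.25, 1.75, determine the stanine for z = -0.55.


Stanine boundaries: [-1.75, -1.25, -0.75, -0.25, 0.25, 0.75, 1.25, 1.75]
z = -0.55
Check each boundary:
  z >= -1.75 -> could be stanine 2
  z >= -1.25 -> could be stanine 3
  z >= -0.75 -> could be stanine 4
  z < -0.25
  z < 0.25
  z < 0.75
  z < 1.25
  z < 1.75
Highest qualifying boundary gives stanine = 4

4


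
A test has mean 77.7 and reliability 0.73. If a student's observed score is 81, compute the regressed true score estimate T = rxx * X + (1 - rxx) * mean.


T_est = rxx * X + (1 - rxx) * mean
T_est = 0.73 * 81 + 0.27 * 77.7
T_est = 59.13 + 20.979
T_est = 80.109

80.109


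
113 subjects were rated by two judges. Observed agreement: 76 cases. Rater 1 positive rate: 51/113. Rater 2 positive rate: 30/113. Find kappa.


P_o = 76/113 = 0.672566
P_e = (51*30 + 62*83) / 12769 = 0.522829
kappa = (P_o - P_e) / (1 - P_e)
kappa = (0.672566 - 0.522829) / (1 - 0.522829)
kappa = 0.3138

0.3138


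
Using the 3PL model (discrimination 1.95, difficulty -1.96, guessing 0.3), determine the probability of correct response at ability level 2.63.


logit = 1.95*(2.63 - -1.96) = 8.9505
P* = 1/(1 + exp(-8.9505)) = 0.9999
P = 0.3 + (1 - 0.3) * 0.9999
P = 0.9999

0.9999


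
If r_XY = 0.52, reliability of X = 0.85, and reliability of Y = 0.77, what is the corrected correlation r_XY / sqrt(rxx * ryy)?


r_corrected = rxy / sqrt(rxx * ryy)
= 0.52 / sqrt(0.85 * 0.77)
= 0.52 / sqrt(0.6545)
= 0.52 / 0.809012
r_corrected = 0.6428

0.6428


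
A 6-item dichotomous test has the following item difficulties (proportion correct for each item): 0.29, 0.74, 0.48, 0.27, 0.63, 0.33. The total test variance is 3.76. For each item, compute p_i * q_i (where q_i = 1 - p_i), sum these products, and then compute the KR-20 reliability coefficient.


For each item, compute p_i * q_i:
  Item 1: 0.29 * 0.71 = 0.2059
  Item 2: 0.74 * 0.26 = 0.1924
  Item 3: 0.48 * 0.52 = 0.2496
  Item 4: 0.27 * 0.73 = 0.1971
  Item 5: 0.63 * 0.37 = 0.2331
  Item 6: 0.33 * 0.67 = 0.2211
Sum(p_i * q_i) = 0.2059 + 0.1924 + 0.2496 + 0.1971 + 0.2331 + 0.2211 = 1.2992
KR-20 = (k/(k-1)) * (1 - Sum(p_i*q_i) / Var_total)
= (6/5) * (1 - 1.2992/3.76)
= 1.2 * 0.6545
KR-20 = 0.7854

0.7854


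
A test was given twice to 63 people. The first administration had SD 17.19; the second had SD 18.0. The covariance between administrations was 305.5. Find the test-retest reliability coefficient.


r = cov(X,Y) / (SD_X * SD_Y)
r = 305.5 / (17.19 * 18.0)
r = 305.5 / 309.42
r = 0.9873

0.9873


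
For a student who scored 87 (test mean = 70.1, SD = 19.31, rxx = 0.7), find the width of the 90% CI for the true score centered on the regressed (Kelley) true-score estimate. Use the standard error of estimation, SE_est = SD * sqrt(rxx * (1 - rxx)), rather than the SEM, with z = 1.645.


True score estimate = 0.7*87 + 0.3*70.1 = 81.93
SE_est = SD * sqrt(rxx * (1 - rxx)) = 19.31 * sqrt(0.7 * 0.3) = 19.31 * sqrt(0.21) = 8.848954
CI = T_est +/- z * SE_est, so width = 2 * z * SE_est = 2 * 1.645 * 8.848954
Width = 29.1131

29.1131


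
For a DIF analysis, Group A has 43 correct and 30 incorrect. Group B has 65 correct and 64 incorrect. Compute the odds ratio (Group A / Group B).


Odds_A = 43/30 = 1.4333
Odds_B = 65/64 = 1.0156
OR = Odds_A / Odds_B = 1.4333 / 1.0156
Exactly, OR = (43 * 64) / (30 * 65) = 2752 / 1950
OR = 1.4113

1.4113


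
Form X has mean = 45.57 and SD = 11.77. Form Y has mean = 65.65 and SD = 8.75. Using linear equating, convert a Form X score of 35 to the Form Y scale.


slope = SD_Y / SD_X = 8.75 / 11.77 ~ 0.7434
intercept = mean_Y - slope * mean_X = 65.65 - (8.75 / 11.77) * 45.57 ~ 31.7726
Y = slope * X + intercept. To avoid rounding drift from the rounded slope/intercept, evaluate the equivalent form Y = mean_Y + SD_Y * (X - mean_X) / SD_X at full precision:
Y = 65.65 + 8.75 * (35 - 45.57) / 11.77
Y = 65.65 - 8.75 * 10.57 / 11.77
Y = 65.65 - 92.4875 / 11.77
Y = 65.65 - 7.8579
Y = 57.7921

57.7921


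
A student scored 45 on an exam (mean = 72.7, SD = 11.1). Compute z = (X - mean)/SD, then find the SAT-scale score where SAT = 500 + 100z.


z = (X - mean) / SD = (45 - 72.7) / 11.1
z = -27.7 / 11.1
z = -2.4955
SAT-scale = SAT = 500 + 100z
Carry z at full precision (z = -27.7 / 11.1) into the conversion:
SAT-scale = 500 + 100 * (-27.7 / 11.1) = 500 + -2770 / 11.1
SAT-scale = 500 + -249.5495
SAT-scale = 250.4505

250.4505


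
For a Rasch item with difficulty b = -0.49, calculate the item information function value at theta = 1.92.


P = 1/(1+exp(-(1.92--0.49))) = 0.9176
I = P*(1-P) = 0.9176 * 0.0824
I = 0.0756

0.0756


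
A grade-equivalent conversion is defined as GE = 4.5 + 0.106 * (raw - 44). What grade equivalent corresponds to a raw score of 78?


raw - median = 78 - 44 = 34
slope * diff = 0.106 * 34 = 3.604
GE = 4.5 + 3.604
GE = 8.104

8.104


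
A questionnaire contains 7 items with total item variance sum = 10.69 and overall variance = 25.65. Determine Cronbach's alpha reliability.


alpha = (k/(k-1)) * (1 - sum(si^2)/s_total^2)
= (7/6) * (1 - 10.69/25.65)
alpha = 0.6804

0.6804


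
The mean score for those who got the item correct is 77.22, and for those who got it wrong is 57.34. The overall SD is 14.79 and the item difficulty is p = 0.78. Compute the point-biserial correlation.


q = 1 - p = 0.22
rpb = ((M1 - M0) / SD) * sqrt(p * q)
rpb = ((77.22 - 57.34) / 14.79) * sqrt(0.78 * 0.22)
rpb = 0.5568

0.5568


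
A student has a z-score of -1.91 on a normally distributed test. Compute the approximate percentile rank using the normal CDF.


CDF(z) = 0.5 * (1 + erf(z/sqrt(2)))
erf(-1.3506) = -0.9439
CDF = 0.0281
Percentile rank = 0.0281 * 100 = 2.81

2.81


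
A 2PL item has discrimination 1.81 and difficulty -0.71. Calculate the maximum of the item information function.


For 2PL, max info at theta = b = -0.71
I_max = a^2 / 4 = 1.81^2 / 4
= 3.2761 / 4
I_max = 0.819

0.819


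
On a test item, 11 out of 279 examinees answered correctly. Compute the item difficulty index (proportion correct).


Item difficulty p = number correct / total examinees
p = 11 / 279
p = 0.0394

0.0394


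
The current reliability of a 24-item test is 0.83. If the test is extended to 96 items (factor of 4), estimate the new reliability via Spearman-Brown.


r_new = (n * rxx) / (1 + (n-1) * rxx)
r_new = (4 * 0.83) / (1 + 3 * 0.83)
r_new = 3.32 / 3.49
r_new = 0.9513

0.9513


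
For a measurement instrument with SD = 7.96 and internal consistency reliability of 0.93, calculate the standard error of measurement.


SEM = SD * sqrt(1 - rxx)
SEM = 7.96 * sqrt(1 - 0.93)
SEM = 7.96 * sqrt(0.07) = 7.96 * 0.264575
SEM = 2.106

2.106


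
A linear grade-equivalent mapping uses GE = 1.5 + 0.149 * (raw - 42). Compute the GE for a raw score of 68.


raw - median = 68 - 42 = 26
slope * diff = 0.149 * 26 = 3.874
GE = 1.5 + 3.874
GE = 5.374

5.374


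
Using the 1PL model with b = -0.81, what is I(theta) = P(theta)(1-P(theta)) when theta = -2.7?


P = 1/(1+exp(-(-2.7--0.81))) = 0.1312
I = P*(1-P) = 0.1312 * 0.8688
I = 0.114

0.114


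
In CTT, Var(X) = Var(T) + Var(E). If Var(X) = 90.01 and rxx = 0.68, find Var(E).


var_true = rxx * var_obs = 0.68 * 90.01 = 61.2068
var_error = var_obs - var_true
var_error = 90.01 - 61.2068
var_error = 28.8032

28.8032


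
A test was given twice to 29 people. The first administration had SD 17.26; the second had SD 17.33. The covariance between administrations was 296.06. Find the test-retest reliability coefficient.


r = cov(X,Y) / (SD_X * SD_Y)
r = 296.06 / (17.26 * 17.33)
r = 296.06 / 299.1158
r = 0.9898

0.9898


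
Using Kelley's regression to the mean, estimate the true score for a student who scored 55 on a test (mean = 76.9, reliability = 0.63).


T_est = rxx * X + (1 - rxx) * mean
T_est = 0.63 * 55 + 0.37 * 76.9
T_est = 34.65 + 28.453
T_est = 63.103

63.103


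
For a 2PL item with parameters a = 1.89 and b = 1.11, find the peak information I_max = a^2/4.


For 2PL, max info at theta = b = 1.11
I_max = a^2 / 4 = 1.89^2 / 4
= 3.5721 / 4
I_max = 0.893

0.893


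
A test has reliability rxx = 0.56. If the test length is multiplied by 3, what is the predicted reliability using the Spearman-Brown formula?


r_new = (n * rxx) / (1 + (n-1) * rxx)
r_new = (3 * 0.56) / (1 + 2 * 0.56)
r_new = 1.68 / 2.12
r_new = 0.7925

0.7925


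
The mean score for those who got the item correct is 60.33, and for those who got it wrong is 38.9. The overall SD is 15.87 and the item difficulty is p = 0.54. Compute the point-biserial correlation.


q = 1 - p = 0.46
rpb = ((M1 - M0) / SD) * sqrt(p * q)
rpb = ((60.33 - 38.9) / 15.87) * sqrt(0.54 * 0.46)
rpb = 0.673

0.673


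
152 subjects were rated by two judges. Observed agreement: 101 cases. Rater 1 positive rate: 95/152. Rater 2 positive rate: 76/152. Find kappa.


P_o = 101/152 = 0.664474
P_e = (95*76 + 57*76) / 23104 = 0.5
kappa = (P_o - P_e) / (1 - P_e)
kappa = (0.664474 - 0.5) / (1 - 0.5)
kappa = 0.3289

0.3289


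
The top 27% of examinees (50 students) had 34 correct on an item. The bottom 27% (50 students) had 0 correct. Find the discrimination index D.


p_upper = 34/50 = 0.68
p_lower = 0/50 = 0.0
D = 0.68 - 0.0 = 0.68

0.68


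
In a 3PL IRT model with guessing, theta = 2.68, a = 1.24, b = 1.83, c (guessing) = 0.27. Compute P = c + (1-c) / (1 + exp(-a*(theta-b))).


logit = 1.24*(2.68 - 1.83) = 1.054
P* = 1/(1 + exp(-1.054)) = 0.7415
P = 0.27 + (1 - 0.27) * 0.7415
P = 0.8113

0.8113


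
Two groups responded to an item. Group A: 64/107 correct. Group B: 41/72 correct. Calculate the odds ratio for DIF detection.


Odds_A = 64/43 = 1.4884
Odds_B = 41/31 = 1.3226
OR = Odds_A / Odds_B = 1.4884 / 1.3226
Exactly, OR = (64 * 31) / (43 * 41) = 1984 / 1763
OR = 1.1254

1.1254


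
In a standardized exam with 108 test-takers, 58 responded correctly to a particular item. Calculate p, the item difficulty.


Item difficulty p = number correct / total examinees
p = 58 / 108
p = 0.537

0.537


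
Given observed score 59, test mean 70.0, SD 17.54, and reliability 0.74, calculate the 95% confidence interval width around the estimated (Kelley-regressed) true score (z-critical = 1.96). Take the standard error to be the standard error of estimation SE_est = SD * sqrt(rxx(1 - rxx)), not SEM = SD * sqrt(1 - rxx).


True score estimate = 0.74*59 + 0.26*70.0 = 61.86
SE_est = SD * sqrt(rxx * (1 - rxx)) = 17.54 * sqrt(0.74 * 0.26) = 17.54 * sqrt(0.1924) = 7.693645
CI = T_est +/- z * SE_est, so width = 2 * z * SE_est = 2 * 1.96 * 7.693645
Width = 30.1591

30.1591


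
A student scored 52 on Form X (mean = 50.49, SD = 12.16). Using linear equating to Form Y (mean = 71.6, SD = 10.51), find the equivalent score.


slope = SD_Y / SD_X = 10.51 / 12.16 ~ 0.8643
intercept = mean_Y - slope * mean_X = 71.6 - (10.51 / 12.16) * 50.49 ~ 27.961
Y = slope * X + intercept. To avoid rounding drift from the rounded slope/intercept, evaluate the equivalent form Y = mean_Y + SD_Y * (X - mean_X) / SD_X at full precision:
Y = 71.6 + 10.51 * (52 - 50.49) / 12.16
Y = 71.6 + 10.51 * 1.51 / 12.16
Y = 71.6 + 15.8701 / 12.16
Y = 71.6 + 1.3051
Y = 72.9051

72.9051


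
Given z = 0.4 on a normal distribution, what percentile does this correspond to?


CDF(z) = 0.5 * (1 + erf(z/sqrt(2)))
erf(0.2828) = 0.3108
CDF = 0.6554
Percentile rank = 0.6554 * 100 = 65.54

65.54


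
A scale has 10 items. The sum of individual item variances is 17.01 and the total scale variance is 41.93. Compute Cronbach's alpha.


alpha = (k/(k-1)) * (1 - sum(si^2)/s_total^2)
= (10/9) * (1 - 17.01/41.93)
alpha = 0.6604

0.6604


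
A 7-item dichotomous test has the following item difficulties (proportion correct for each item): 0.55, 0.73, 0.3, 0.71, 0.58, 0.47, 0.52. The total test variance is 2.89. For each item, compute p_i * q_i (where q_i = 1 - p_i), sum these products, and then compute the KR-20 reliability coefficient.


For each item, compute p_i * q_i:
  Item 1: 0.55 * 0.45 = 0.2475
  Item 2: 0.73 * 0.27 = 0.1971
  Item 3: 0.3 * 0.7 = 0.21
  Item 4: 0.71 * 0.29 = 0.2059
  Item 5: 0.58 * 0.42 = 0.2436
  Item 6: 0.47 * 0.53 = 0.2491
  Item 7: 0.52 * 0.48 = 0.2496
Sum(p_i * q_i) = 0.2475 + 0.1971 + 0.21 + 0.2059 + 0.2436 + 0.2491 + 0.2496 = 1.6028
KR-20 = (k/(k-1)) * (1 - Sum(p_i*q_i) / Var_total)
= (7/6) * (1 - 1.6028/2.89)
= 1.1667 * 0.4454
KR-20 = 0.5196

0.5196


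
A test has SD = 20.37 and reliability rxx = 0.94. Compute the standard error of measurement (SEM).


SEM = SD * sqrt(1 - rxx)
SEM = 20.37 * sqrt(1 - 0.94)
SEM = 20.37 * sqrt(0.06) = 20.37 * 0.244949
SEM = 4.9896

4.9896


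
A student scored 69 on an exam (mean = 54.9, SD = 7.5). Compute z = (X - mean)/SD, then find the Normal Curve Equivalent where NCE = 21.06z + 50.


z = (X - mean) / SD = (69 - 54.9) / 7.5
z = 14.1 / 7.5
z = 1.88
NCE = NCE = 21.06z + 50
Carry z at full precision (z = 14.1 / 7.5) into the conversion:
NCE = 21.06 * (14.1 / 7.5) + 50 = 296.946 / 7.5 + 50
NCE = 39.5928 + 50
NCE = 89.5928

89.5928


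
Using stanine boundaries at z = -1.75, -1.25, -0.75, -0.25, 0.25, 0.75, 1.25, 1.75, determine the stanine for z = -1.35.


Stanine boundaries: [-1.75, -1.25, -0.75, -0.25, 0.25, 0.75, 1.25, 1.75]
z = -1.35
Check each boundary:
  z >= -1.75 -> could be stanine 2
  z < -1.25
  z < -0.75
  z < -0.25
  z < 0.25
  z < 0.75
  z < 1.25
  z < 1.75
Highest qualifying boundary gives stanine = 2

2


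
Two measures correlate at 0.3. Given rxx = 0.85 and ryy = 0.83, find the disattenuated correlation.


r_corrected = rxy / sqrt(rxx * ryy)
= 0.3 / sqrt(0.85 * 0.83)
= 0.3 / sqrt(0.7055)
= 0.3 / 0.83994
r_corrected = 0.3572

0.3572


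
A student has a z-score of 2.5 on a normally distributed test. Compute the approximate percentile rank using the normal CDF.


CDF(z) = 0.5 * (1 + erf(z/sqrt(2)))
erf(1.7678) = 0.9876
CDF = 0.9938
Percentile rank = 0.9938 * 100 = 99.38

99.38


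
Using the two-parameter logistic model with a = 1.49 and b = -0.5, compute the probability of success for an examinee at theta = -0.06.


a*(theta - b) = 1.49 * (-0.06 - -0.5) = 0.6556
exp(-0.6556) = 0.5191
P = 1 / (1 + 0.5191)
P = 0.6583

0.6583


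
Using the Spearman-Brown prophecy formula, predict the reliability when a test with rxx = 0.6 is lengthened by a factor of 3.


r_new = (n * rxx) / (1 + (n-1) * rxx)
r_new = (3 * 0.6) / (1 + 2 * 0.6)
r_new = 1.8 / 2.2
r_new = 0.8182

0.8182


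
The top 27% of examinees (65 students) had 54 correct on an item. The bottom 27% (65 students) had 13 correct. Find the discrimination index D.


p_upper = 54/65 = 0.8308
p_lower = 13/65 = 0.2
D = 0.8308 - 0.2 = 0.6308

0.6308


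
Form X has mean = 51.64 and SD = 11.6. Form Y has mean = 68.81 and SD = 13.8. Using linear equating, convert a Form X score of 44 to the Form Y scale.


slope = SD_Y / SD_X = 13.8 / 11.6 ~ 1.1897
intercept = mean_Y - slope * mean_X = 68.81 - (13.8 / 11.6) * 51.64 ~ 7.3762
Y = slope * X + intercept. To avoid rounding drift from the rounded slope/intercept, evaluate the equivalent form Y = mean_Y + SD_Y * (X - mean_X) / SD_X at full precision:
Y = 68.81 + 13.8 * (44 - 51.64) / 11.6
Y = 68.81 - 13.8 * 7.64 / 11.6
Y = 68.81 - 105.432 / 11.6
Y = 68.81 - 9.089
Y = 59.721

59.721


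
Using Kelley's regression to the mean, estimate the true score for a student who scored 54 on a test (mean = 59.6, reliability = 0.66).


T_est = rxx * X + (1 - rxx) * mean
T_est = 0.66 * 54 + 0.34 * 59.6
T_est = 35.64 + 20.264
T_est = 55.904

55.904


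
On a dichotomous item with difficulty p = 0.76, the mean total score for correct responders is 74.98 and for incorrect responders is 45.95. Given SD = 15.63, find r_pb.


q = 1 - p = 0.24
rpb = ((M1 - M0) / SD) * sqrt(p * q)
rpb = ((74.98 - 45.95) / 15.63) * sqrt(0.76 * 0.24)
rpb = 0.7932

0.7932


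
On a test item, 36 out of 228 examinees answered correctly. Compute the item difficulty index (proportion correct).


Item difficulty p = number correct / total examinees
p = 36 / 228
p = 0.1579

0.1579


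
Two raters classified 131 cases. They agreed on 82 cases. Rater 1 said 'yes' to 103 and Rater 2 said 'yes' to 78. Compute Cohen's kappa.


P_o = 82/131 = 0.625954
P_e = (103*78 + 28*53) / 17161 = 0.55463
kappa = (P_o - P_e) / (1 - P_e)
kappa = (0.625954 - 0.55463) / (1 - 0.55463)
kappa = 0.1601

0.1601


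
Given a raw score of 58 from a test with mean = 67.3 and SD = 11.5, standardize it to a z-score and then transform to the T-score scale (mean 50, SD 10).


z = (X - mean) / SD = (58 - 67.3) / 11.5
z = -9.3 / 11.5
z = -0.8087
T-score = T = 50 + 10z
Carry z at full precision (z = -9.3 / 11.5) into the conversion:
T-score = 50 + 10 * (-9.3 / 11.5) = 50 + -93 / 11.5
T-score = 50 + -8.087
T-score = 41.913

41.913


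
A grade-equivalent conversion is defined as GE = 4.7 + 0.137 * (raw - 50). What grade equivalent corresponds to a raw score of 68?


raw - median = 68 - 50 = 18
slope * diff = 0.137 * 18 = 2.466
GE = 4.7 + 2.466
GE = 7.166

7.166


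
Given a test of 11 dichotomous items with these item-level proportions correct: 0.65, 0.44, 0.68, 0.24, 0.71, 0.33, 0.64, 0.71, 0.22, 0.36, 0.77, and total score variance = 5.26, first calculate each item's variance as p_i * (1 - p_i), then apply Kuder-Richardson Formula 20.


For each item, compute p_i * q_i:
  Item 1: 0.65 * 0.35 = 0.2275
  Item 2: 0.44 * 0.56 = 0.2464
  Item 3: 0.68 * 0.32 = 0.2176
  Item 4: 0.24 * 0.76 = 0.1824
  Item 5: 0.71 * 0.29 = 0.2059
  Item 6: 0.33 * 0.67 = 0.2211
  Item 7: 0.64 * 0.36 = 0.2304
  Item 8: 0.71 * 0.29 = 0.2059
  Item 9: 0.22 * 0.78 = 0.1716
  Item 10: 0.36 * 0.64 = 0.2304
  Item 11: 0.77 * 0.23 = 0.1771
Sum(p_i * q_i) = 0.2275 + 0.2464 + 0.2176 + 0.1824 + 0.2059 + 0.2211 + 0.2304 + 0.2059 + 0.1716 + 0.2304 + 0.1771 = 2.3163
KR-20 = (k/(k-1)) * (1 - Sum(p_i*q_i) / Var_total)
= (11/10) * (1 - 2.3163/5.26)
= 1.1 * 0.5596
KR-20 = 0.6156

0.6156


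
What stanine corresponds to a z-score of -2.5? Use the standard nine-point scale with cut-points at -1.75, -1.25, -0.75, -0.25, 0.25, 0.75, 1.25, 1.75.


Stanine boundaries: [-1.75, -1.25, -0.75, -0.25, 0.25, 0.75, 1.25, 1.75]
z = -2.5
Check each boundary:
  z < -1.75
  z < -1.25
  z < -0.75
  z < -0.25
  z < 0.25
  z < 0.75
  z < 1.25
  z < 1.75
Highest qualifying boundary gives stanine = 1

1


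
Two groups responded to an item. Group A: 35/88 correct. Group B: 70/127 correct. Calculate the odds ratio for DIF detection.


Odds_A = 35/53 = 0.6604
Odds_B = 70/57 = 1.2281
OR = Odds_A / Odds_B = 0.6604 / 1.2281
Exactly, OR = (35 * 57) / (53 * 70) = 1995 / 3710
OR = 0.5377

0.5377


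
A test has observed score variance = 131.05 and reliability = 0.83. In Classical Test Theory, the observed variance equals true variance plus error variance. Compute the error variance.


var_true = rxx * var_obs = 0.83 * 131.05 = 108.7715
var_error = var_obs - var_true
var_error = 131.05 - 108.7715
var_error = 22.2785

22.2785


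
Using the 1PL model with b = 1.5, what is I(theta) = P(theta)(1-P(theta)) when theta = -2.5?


P = 1/(1+exp(-(-2.5-1.5))) = 0.018
I = P*(1-P) = 0.018 * 0.982
I = 0.0177

0.0177


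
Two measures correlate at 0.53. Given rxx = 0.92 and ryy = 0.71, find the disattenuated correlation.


r_corrected = rxy / sqrt(rxx * ryy)
= 0.53 / sqrt(0.92 * 0.71)
= 0.53 / sqrt(0.6532)
= 0.53 / 0.808208
r_corrected = 0.6558

0.6558


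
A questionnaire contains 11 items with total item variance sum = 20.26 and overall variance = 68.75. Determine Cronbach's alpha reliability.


alpha = (k/(k-1)) * (1 - sum(si^2)/s_total^2)
= (11/10) * (1 - 20.26/68.75)
alpha = 0.7758

0.7758


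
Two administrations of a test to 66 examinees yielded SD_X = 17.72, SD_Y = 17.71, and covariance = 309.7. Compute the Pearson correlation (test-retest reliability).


r = cov(X,Y) / (SD_X * SD_Y)
r = 309.7 / (17.72 * 17.71)
r = 309.7 / 313.8212
r = 0.9869

0.9869


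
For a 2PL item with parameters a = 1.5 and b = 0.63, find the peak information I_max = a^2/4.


For 2PL, max info at theta = b = 0.63
I_max = a^2 / 4 = 1.5^2 / 4
= 2.25 / 4
I_max = 0.5625

0.5625


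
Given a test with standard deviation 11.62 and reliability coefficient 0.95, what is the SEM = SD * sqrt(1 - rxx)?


SEM = SD * sqrt(1 - rxx)
SEM = 11.62 * sqrt(1 - 0.95)
SEM = 11.62 * sqrt(0.05) = 11.62 * 0.223607
SEM = 2.5983

2.5983


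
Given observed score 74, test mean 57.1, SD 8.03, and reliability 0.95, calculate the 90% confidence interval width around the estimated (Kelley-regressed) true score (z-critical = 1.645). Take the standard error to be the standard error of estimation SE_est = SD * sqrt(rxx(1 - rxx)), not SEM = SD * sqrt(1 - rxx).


True score estimate = 0.95*74 + 0.05*57.1 = 73.155
SE_est = SD * sqrt(rxx * (1 - rxx)) = 8.03 * sqrt(0.95 * 0.05) = 8.03 * sqrt(0.0475) = 1.750098
CI = T_est +/- z * SE_est, so width = 2 * z * SE_est = 2 * 1.645 * 1.750098
Width = 5.7578

5.7578


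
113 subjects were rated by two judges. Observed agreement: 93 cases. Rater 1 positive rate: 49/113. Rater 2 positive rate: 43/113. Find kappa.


P_o = 93/113 = 0.823009
P_e = (49*43 + 64*70) / 12769 = 0.515859
kappa = (P_o - P_e) / (1 - P_e)
kappa = (0.823009 - 0.515859) / (1 - 0.515859)
kappa = 0.6344

0.6344


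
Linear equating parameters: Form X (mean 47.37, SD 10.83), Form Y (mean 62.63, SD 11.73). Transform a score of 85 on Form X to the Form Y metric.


slope = SD_Y / SD_X = 11.73 / 10.83 ~ 1.0831
intercept = mean_Y - slope * mean_X = 62.63 - (11.73 / 10.83) * 47.37 ~ 11.3234
Y = slope * X + intercept. To avoid rounding drift from the rounded slope/intercept, evaluate the equivalent form Y = mean_Y + SD_Y * (X - mean_X) / SD_X at full precision:
Y = 62.63 + 11.73 * (85 - 47.37) / 10.83
Y = 62.63 + 11.73 * 37.63 / 10.83
Y = 62.63 + 441.3999 / 10.83
Y = 62.63 + 40.7571
Y = 103.3871

103.3871


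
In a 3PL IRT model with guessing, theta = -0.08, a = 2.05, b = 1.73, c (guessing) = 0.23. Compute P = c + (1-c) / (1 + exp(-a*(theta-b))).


logit = 2.05*(-0.08 - 1.73) = -3.7105
P* = 1/(1 + exp(--3.7105)) = 0.0239
P = 0.23 + (1 - 0.23) * 0.0239
P = 0.2484

0.2484


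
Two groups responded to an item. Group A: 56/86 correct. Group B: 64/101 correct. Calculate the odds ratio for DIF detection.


Odds_A = 56/30 = 1.8667
Odds_B = 64/37 = 1.7297
OR = Odds_A / Odds_B = 1.8667 / 1.7297
Exactly, OR = (56 * 37) / (30 * 64) = 2072 / 1920
OR = 1.0792

1.0792


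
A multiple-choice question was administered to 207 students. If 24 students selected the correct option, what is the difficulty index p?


Item difficulty p = number correct / total examinees
p = 24 / 207
p = 0.1159

0.1159


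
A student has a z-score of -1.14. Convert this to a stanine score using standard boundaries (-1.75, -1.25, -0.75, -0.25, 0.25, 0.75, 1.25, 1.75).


Stanine boundaries: [-1.75, -1.25, -0.75, -0.25, 0.25, 0.75, 1.25, 1.75]
z = -1.14
Check each boundary:
  z >= -1.75 -> could be stanine 2
  z >= -1.25 -> could be stanine 3
  z < -0.75
  z < -0.25
  z < 0.25
  z < 0.75
  z < 1.25
  z < 1.75
Highest qualifying boundary gives stanine = 3

3


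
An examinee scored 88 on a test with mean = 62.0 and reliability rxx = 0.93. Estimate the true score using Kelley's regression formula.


T_est = rxx * X + (1 - rxx) * mean
T_est = 0.93 * 88 + 0.07 * 62.0
T_est = 81.84 + 4.34
T_est = 86.18

86.18


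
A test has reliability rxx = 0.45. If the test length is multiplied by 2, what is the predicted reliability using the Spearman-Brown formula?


r_new = (n * rxx) / (1 + (n-1) * rxx)
r_new = (2 * 0.45) / (1 + 1 * 0.45)
r_new = 0.9 / 1.45
r_new = 0.6207

0.6207


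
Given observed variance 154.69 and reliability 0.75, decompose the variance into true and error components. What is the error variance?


var_true = rxx * var_obs = 0.75 * 154.69 = 116.0175
var_error = var_obs - var_true
var_error = 154.69 - 116.0175
var_error = 38.6725

38.6725


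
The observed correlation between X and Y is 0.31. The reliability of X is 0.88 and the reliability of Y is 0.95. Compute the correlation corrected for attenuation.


r_corrected = rxy / sqrt(rxx * ryy)
= 0.31 / sqrt(0.88 * 0.95)
= 0.31 / sqrt(0.836)
= 0.31 / 0.91433
r_corrected = 0.339

0.339


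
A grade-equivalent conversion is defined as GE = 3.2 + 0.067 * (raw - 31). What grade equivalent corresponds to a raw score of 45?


raw - median = 45 - 31 = 14
slope * diff = 0.067 * 14 = 0.938
GE = 3.2 + 0.938
GE = 4.138

4.138


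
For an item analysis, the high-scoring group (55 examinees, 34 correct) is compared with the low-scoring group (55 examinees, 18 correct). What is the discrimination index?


p_upper = 34/55 = 0.6182
p_lower = 18/55 = 0.3273
D = 0.6182 - 0.3273 = 0.2909

0.2909


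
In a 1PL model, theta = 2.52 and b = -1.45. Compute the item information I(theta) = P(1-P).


P = 1/(1+exp(-(2.52--1.45))) = 0.9815
I = P*(1-P) = 0.9815 * 0.0185
I = 0.0182

0.0182


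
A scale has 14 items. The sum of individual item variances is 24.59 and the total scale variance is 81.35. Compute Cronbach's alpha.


alpha = (k/(k-1)) * (1 - sum(si^2)/s_total^2)
= (14/13) * (1 - 24.59/81.35)
alpha = 0.7514

0.7514


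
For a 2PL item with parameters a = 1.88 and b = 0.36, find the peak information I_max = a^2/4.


For 2PL, max info at theta = b = 0.36
I_max = a^2 / 4 = 1.88^2 / 4
= 3.5344 / 4
I_max = 0.8836

0.8836


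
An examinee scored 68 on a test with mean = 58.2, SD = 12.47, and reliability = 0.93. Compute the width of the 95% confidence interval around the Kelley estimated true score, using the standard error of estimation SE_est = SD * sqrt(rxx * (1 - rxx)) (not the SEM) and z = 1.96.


True score estimate = 0.93*68 + 0.07*58.2 = 67.314
SE_est = SD * sqrt(rxx * (1 - rxx)) = 12.47 * sqrt(0.93 * 0.07) = 12.47 * sqrt(0.0651) = 3.181683
CI = T_est +/- z * SE_est, so width = 2 * z * SE_est = 2 * 1.96 * 3.181683
Width = 12.4722

12.4722


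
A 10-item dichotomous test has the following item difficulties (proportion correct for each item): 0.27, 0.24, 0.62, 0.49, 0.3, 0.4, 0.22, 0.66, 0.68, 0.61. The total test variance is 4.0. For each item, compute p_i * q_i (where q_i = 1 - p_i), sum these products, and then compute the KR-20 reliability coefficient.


For each item, compute p_i * q_i:
  Item 1: 0.27 * 0.73 = 0.1971
  Item 2: 0.24 * 0.76 = 0.1824
  Item 3: 0.62 * 0.38 = 0.2356
  Item 4: 0.49 * 0.51 = 0.2499
  Item 5: 0.3 * 0.7 = 0.21
  Item 6: 0.4 * 0.6 = 0.24
  Item 7: 0.22 * 0.78 = 0.1716
  Item 8: 0.66 * 0.34 = 0.2244
  Item 9: 0.68 * 0.32 = 0.2176
  Item 10: 0.61 * 0.39 = 0.2379
Sum(p_i * q_i) = 0.1971 + 0.1824 + 0.2356 + 0.2499 + 0.21 + 0.24 + 0.1716 + 0.2244 + 0.2176 + 0.2379 = 2.1665
KR-20 = (k/(k-1)) * (1 - Sum(p_i*q_i) / Var_total)
= (10/9) * (1 - 2.1665/4.0)
= 1.1111 * 0.4584
KR-20 = 0.5093

0.5093


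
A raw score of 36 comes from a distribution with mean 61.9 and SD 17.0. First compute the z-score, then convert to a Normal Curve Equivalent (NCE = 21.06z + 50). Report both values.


z = (X - mean) / SD = (36 - 61.9) / 17.0
z = -25.9 / 17.0
z = -1.5235
NCE = NCE = 21.06z + 50
Carry z at full precision (z = -25.9 / 17.0) into the conversion:
NCE = 21.06 * (-25.9 / 17.0) + 50 = -545.454 / 17.0 + 50
NCE = -32.0855 + 50
NCE = 17.9145

17.9145


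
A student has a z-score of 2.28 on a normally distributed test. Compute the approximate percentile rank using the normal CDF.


CDF(z) = 0.5 * (1 + erf(z/sqrt(2)))
erf(1.6122) = 0.9774
CDF = 0.9887
Percentile rank = 0.9887 * 100 = 98.87

98.87


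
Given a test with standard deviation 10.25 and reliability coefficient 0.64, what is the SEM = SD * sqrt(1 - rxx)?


SEM = SD * sqrt(1 - rxx)
SEM = 10.25 * sqrt(1 - 0.64)
SEM = 10.25 * sqrt(0.36) = 10.25 * 0.6
SEM = 6.15

6.15


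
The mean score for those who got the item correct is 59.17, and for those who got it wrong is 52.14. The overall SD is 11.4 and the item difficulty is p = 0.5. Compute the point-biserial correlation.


q = 1 - p = 0.5
rpb = ((M1 - M0) / SD) * sqrt(p * q)
rpb = ((59.17 - 52.14) / 11.4) * sqrt(0.5 * 0.5)
rpb = 0.3083

0.3083


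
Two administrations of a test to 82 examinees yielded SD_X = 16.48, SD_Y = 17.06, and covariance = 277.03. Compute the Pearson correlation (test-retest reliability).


r = cov(X,Y) / (SD_X * SD_Y)
r = 277.03 / (16.48 * 17.06)
r = 277.03 / 281.1488
r = 0.9854

0.9854


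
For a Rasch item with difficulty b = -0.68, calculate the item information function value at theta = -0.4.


P = 1/(1+exp(-(-0.4--0.68))) = 0.5695
I = P*(1-P) = 0.5695 * 0.4305
I = 0.2452

0.2452


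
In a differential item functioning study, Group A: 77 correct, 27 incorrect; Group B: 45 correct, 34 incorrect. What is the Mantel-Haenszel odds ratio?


Odds_A = 77/27 = 2.8519
Odds_B = 45/34 = 1.3235
OR = Odds_A / Odds_B = 2.8519 / 1.3235
Exactly, OR = (77 * 34) / (27 * 45) = 2618 / 1215
OR = 2.1547

2.1547


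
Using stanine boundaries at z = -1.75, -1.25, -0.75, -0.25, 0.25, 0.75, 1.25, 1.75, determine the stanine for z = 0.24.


Stanine boundaries: [-1.75, -1.25, -0.75, -0.25, 0.25, 0.75, 1.25, 1.75]
z = 0.24
Check each boundary:
  z >= -1.75 -> could be stanine 2
  z >= -1.25 -> could be stanine 3
  z >= -0.75 -> could be stanine 4
  z >= -0.25 -> could be stanine 5
  z < 0.25
  z < 0.75
  z < 1.25
  z < 1.75
Highest qualifying boundary gives stanine = 5

5


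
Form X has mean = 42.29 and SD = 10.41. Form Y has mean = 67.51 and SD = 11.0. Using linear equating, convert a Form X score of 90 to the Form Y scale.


slope = SD_Y / SD_X = 11.0 / 10.41 ~ 1.0567
intercept = mean_Y - slope * mean_X = 67.51 - (11.0 / 10.41) * 42.29 ~ 22.8232
Y = slope * X + intercept. To avoid rounding drift from the rounded slope/intercept, evaluate the equivalent form Y = mean_Y + SD_Y * (X - mean_X) / SD_X at full precision:
Y = 67.51 + 11.0 * (90 - 42.29) / 10.41
Y = 67.51 + 11.0 * 47.71 / 10.41
Y = 67.51 + 524.81 / 10.41
Y = 67.51 + 50.414
Y = 117.924

117.924


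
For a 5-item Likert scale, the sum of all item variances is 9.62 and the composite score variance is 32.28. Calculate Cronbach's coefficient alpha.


alpha = (k/(k-1)) * (1 - sum(si^2)/s_total^2)
= (5/4) * (1 - 9.62/32.28)
alpha = 0.8775

0.8775


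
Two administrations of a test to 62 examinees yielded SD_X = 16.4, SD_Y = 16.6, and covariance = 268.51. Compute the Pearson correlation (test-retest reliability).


r = cov(X,Y) / (SD_X * SD_Y)
r = 268.51 / (16.4 * 16.6)
r = 268.51 / 272.24
r = 0.9863

0.9863


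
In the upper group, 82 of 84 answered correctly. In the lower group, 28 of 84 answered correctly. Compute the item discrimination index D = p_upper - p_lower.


p_upper = 82/84 = 0.9762
p_lower = 28/84 = 0.3333
D = 0.9762 - 0.3333 = 0.6429

0.6429


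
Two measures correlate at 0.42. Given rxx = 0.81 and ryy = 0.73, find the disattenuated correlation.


r_corrected = rxy / sqrt(rxx * ryy)
= 0.42 / sqrt(0.81 * 0.73)
= 0.42 / sqrt(0.5913)
= 0.42 / 0.76896
r_corrected = 0.5462

0.5462


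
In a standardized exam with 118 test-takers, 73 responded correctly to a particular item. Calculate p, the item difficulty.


Item difficulty p = number correct / total examinees
p = 73 / 118
p = 0.6186

0.6186


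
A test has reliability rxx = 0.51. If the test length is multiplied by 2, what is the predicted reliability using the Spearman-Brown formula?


r_new = (n * rxx) / (1 + (n-1) * rxx)
r_new = (2 * 0.51) / (1 + 1 * 0.51)
r_new = 1.02 / 1.51
r_new = 0.6755

0.6755


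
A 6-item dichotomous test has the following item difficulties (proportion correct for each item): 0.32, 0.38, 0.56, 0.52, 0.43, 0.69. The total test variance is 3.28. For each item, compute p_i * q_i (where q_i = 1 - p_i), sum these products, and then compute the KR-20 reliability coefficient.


For each item, compute p_i * q_i:
  Item 1: 0.32 * 0.68 = 0.2176
  Item 2: 0.38 * 0.62 = 0.2356
  Item 3: 0.56 * 0.44 = 0.2464
  Item 4: 0.52 * 0.48 = 0.2496
  Item 5: 0.43 * 0.57 = 0.2451
  Item 6: 0.69 * 0.31 = 0.2139
Sum(p_i * q_i) = 0.2176 + 0.2356 + 0.2464 + 0.2496 + 0.2451 + 0.2139 = 1.4082
KR-20 = (k/(k-1)) * (1 - Sum(p_i*q_i) / Var_total)
= (6/5) * (1 - 1.4082/3.28)
= 1.2 * 0.5707
KR-20 = 0.6848

0.6848


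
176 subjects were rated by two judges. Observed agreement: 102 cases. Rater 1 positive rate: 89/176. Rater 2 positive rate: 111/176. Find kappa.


P_o = 102/176 = 0.579545
P_e = (89*111 + 87*65) / 30976 = 0.501485
kappa = (P_o - P_e) / (1 - P_e)
kappa = (0.579545 - 0.501485) / (1 - 0.501485)
kappa = 0.1566

0.1566


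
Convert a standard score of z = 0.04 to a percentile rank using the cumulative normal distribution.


CDF(z) = 0.5 * (1 + erf(z/sqrt(2)))
erf(0.0283) = 0.0319
CDF = 0.516
Percentile rank = 0.516 * 100 = 51.6

51.6


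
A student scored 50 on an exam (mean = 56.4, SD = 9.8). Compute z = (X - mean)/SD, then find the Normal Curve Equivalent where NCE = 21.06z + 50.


z = (X - mean) / SD = (50 - 56.4) / 9.8
z = -6.4 / 9.8
z = -0.6531
NCE = NCE = 21.06z + 50
Carry z at full precision (z = -6.4 / 9.8) into the conversion:
NCE = 21.06 * (-6.4 / 9.8) + 50 = -134.784 / 9.8 + 50
NCE = -13.7535 + 50
NCE = 36.2465

36.2465


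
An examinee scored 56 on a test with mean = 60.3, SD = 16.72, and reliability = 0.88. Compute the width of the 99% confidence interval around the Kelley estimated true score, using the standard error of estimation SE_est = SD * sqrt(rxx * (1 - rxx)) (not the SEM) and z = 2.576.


True score estimate = 0.88*56 + 0.12*60.3 = 56.516
SE_est = SD * sqrt(rxx * (1 - rxx)) = 16.72 * sqrt(0.88 * 0.12) = 16.72 * sqrt(0.1056) = 5.433357
CI = T_est +/- z * SE_est, so width = 2 * z * SE_est = 2 * 2.576 * 5.433357
Width = 27.9927

27.9927


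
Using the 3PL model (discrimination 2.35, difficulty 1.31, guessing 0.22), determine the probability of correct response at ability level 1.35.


logit = 2.35*(1.35 - 1.31) = 0.094
P* = 1/(1 + exp(-0.094)) = 0.5235
P = 0.22 + (1 - 0.22) * 0.5235
P = 0.6283

0.6283


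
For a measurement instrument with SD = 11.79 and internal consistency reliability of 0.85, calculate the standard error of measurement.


SEM = SD * sqrt(1 - rxx)
SEM = 11.79 * sqrt(1 - 0.85)
SEM = 11.79 * sqrt(0.15) = 11.79 * 0.387298
SEM = 4.5662

4.5662


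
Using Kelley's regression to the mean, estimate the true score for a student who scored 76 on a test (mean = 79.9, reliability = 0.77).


T_est = rxx * X + (1 - rxx) * mean
T_est = 0.77 * 76 + 0.23 * 79.9
T_est = 58.52 + 18.377
T_est = 76.897

76.897
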